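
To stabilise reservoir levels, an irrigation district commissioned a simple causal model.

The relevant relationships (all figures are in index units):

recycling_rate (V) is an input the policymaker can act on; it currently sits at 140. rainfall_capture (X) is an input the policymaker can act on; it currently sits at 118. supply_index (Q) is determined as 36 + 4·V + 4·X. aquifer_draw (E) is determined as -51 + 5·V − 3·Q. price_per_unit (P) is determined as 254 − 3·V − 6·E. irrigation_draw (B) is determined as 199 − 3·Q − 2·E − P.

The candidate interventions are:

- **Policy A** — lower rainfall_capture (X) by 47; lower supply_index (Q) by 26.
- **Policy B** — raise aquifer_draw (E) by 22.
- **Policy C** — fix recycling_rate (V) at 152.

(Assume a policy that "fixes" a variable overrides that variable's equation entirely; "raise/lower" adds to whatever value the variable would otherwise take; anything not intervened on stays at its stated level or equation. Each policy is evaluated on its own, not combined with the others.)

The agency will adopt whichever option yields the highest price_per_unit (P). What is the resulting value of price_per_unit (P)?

15632

Policy A (X − 47, Q − 26):
  V = 140
  X = 118 − 47 = 71
  Q = 36 + 4·140 + 4·71 (−26 from intervention) = 854
  E = -51 + 5·140 − 3·854 = -1913
  P = 254 − 3·140 − 6·(-1913) = 11312
Policy B (E + 22):
  V = 140
  X = 118
  Q = 36 + 4·140 + 4·118 = 1068
  E = -51 + 5·140 − 3·1068 (+22 from intervention) = -2533
  P = 254 − 3·140 − 6·(-2533) = 15032
Policy C (V := 152):
  V = 152
  X = 118
  Q = 36 + 4·152 + 4·118 = 1116
  E = -51 + 5·152 − 3·1116 = -2639
  P = 254 − 3·152 − 6·(-2639) = 15632
Comparing — Policy A: P=11312, Policy B: P=15032, Policy C: P=15632. Highest is 15632 (Policy C).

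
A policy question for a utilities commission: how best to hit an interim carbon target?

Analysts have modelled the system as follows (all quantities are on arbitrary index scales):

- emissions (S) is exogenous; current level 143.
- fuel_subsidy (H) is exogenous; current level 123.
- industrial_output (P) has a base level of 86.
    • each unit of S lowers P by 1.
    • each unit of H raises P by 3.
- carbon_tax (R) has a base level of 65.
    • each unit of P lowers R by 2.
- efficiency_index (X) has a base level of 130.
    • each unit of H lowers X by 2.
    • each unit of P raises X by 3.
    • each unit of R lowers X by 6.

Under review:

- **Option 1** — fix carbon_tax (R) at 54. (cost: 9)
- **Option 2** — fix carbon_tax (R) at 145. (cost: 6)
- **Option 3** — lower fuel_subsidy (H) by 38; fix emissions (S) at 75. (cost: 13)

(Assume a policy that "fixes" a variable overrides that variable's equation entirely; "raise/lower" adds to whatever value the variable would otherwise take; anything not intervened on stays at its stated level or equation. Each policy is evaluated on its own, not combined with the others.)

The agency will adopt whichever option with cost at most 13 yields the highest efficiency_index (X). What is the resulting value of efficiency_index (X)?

Option 1 (R := 54):
  S = 143
  H = 123
  P = 86 − 143 + 3·123 = 312
  R = 54
  X = 130 − 2·123 + 3·312 − 6·54 = 496
Option 2 (R := 145):
  S = 143
  H = 123
  P = 86 − 143 + 3·123 = 312
  R = 145
  X = 130 − 2·123 + 3·312 − 6·145 = -50
Option 3 (H − 38, S := 75):
  S = 75
  H = 123 − 38 = 85
  P = 86 − 75 + 3·85 = 266
  R = 65 − 2·266 = -467
  X = 130 − 2·85 + 3·266 − 6·(-467) = 3560
Comparing — Option 1: X=496, Option 2: X=-50, Option 3: X=3560. Highest is 3560 (Option 3).

3560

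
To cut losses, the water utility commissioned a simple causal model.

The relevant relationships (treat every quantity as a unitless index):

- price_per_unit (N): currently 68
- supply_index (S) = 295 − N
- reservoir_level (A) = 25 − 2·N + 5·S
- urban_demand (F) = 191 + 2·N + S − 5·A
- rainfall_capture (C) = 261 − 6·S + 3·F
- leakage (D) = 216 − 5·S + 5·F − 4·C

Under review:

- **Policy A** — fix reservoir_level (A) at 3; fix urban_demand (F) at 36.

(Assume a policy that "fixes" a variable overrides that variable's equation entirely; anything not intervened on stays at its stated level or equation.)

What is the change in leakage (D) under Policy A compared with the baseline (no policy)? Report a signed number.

-32214

Baseline:
  N = 68
  S = 295 − 68 = 227
  A = 25 − 2·68 + 5·227 = 1024
  F = 191 + 2·68 + 227 − 5·1024 = -4566
  C = 261 − 6·227 + 3·(-4566) = -14799
  D = 216 − 5·227 + 5·(-4566) − 4·(-14799) = 35447
Policy A (A := 3, F := 36):
  N = 68
  S = 295 − 68 = 227
  A = 3
  F = 36
  C = 261 − 6·227 + 3·36 = -993
  D = 216 − 5·227 + 5·36 − 4·(-993) = 3233
Change in D: 3233 − 35447 = -32214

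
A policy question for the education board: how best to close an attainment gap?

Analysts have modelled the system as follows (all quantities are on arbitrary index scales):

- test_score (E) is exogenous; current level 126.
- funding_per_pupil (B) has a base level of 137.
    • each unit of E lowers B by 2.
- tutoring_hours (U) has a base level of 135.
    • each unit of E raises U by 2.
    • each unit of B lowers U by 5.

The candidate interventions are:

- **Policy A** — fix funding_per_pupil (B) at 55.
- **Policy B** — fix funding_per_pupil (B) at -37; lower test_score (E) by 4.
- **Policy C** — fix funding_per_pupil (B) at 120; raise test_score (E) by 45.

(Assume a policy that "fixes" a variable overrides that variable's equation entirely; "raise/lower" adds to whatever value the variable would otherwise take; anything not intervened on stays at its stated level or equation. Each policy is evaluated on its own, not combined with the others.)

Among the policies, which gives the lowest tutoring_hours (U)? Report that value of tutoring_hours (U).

-123

Policy A (B := 55):
  E = 126
  B = 55
  U = 135 + 2·126 − 5·55 = 112
Policy B (B := -37, E − 4):
  E = 126 − 4 = 122
  B = -37
  U = 135 + 2·122 − 5·(-37) = 564
Policy C (B := 120, E + 45):
  E = 126 + 45 = 171
  B = 120
  U = 135 + 2·171 − 5·120 = -123
Comparing — Policy A: U=112, Policy B: U=564, Policy C: U=-123. Lowest is -123 (Policy C).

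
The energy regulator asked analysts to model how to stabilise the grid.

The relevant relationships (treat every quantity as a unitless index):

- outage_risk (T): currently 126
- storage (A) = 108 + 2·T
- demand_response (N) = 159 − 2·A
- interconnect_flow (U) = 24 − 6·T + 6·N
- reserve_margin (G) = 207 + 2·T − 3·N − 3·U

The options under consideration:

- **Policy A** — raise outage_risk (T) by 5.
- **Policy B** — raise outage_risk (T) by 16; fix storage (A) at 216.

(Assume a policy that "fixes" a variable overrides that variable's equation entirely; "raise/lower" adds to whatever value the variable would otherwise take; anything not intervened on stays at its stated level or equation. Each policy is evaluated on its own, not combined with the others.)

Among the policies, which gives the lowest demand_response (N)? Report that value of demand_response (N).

-581

Policy A (T + 5):
  T = 126 + 5 = 131
  A = 108 + 2·131 = 370
  N = 159 − 2·370 = -581
Policy B (T + 16, A := 216):
  T = 126 + 16 = 142
  A = 216
  N = 159 − 2·216 = -273
Comparing — Policy A: N=-581, Policy B: N=-273. Lowest is -581 (Policy A).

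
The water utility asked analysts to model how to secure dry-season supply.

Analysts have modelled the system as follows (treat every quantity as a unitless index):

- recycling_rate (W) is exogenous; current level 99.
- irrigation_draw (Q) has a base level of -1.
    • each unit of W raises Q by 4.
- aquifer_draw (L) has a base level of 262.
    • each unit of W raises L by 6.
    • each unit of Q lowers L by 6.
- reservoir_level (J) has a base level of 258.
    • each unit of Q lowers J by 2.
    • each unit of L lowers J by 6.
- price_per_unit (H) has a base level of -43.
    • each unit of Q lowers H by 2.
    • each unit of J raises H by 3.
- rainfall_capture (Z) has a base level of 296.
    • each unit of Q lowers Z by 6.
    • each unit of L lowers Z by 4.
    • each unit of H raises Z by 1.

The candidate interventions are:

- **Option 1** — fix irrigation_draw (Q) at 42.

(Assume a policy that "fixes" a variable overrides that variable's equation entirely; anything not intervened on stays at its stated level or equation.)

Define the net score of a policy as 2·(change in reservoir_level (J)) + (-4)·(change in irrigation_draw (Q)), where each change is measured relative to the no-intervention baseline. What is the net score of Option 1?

Baseline:
  W = 99
  Q = -1 + 4·99 = 395
  L = 262 + 6·99 − 6·395 = -1514
  J = 258 − 2·395 − 6·(-1514) = 8552
Option 1 (Q := 42):
  W = 99
  Q = 42
  L = 262 + 6·99 − 6·42 = 604
  J = 258 − 2·42 − 6·604 = -3450
ΔJ = -3450 − 8552 = -12002; ΔQ = 42 − 395 = -353
Score = 2·(-12002) + (-4)·(-353) = -22592

-22592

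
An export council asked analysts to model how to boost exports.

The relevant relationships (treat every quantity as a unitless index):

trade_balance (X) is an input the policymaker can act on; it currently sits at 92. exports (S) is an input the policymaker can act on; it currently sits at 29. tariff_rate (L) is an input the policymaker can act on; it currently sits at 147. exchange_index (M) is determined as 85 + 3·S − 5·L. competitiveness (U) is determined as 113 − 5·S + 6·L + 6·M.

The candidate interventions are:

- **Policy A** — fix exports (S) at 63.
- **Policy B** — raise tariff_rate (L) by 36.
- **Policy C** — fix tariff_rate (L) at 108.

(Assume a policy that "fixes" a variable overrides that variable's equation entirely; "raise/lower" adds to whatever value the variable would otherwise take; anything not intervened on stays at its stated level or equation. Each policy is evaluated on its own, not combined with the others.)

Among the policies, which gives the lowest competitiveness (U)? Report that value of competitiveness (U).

-3392

Policy A (S := 63):
  S = 63
  L = 147
  M = 85 + 3·63 − 5·147 = -461
  U = 113 − 5·63 + 6·147 + 6·(-461) = -2086
Policy B (L + 36):
  S = 29
  L = 147 + 36 = 183
  M = 85 + 3·29 − 5·183 = -743
  U = 113 − 5·29 + 6·183 + 6·(-743) = -3392
Policy C (L := 108):
  S = 29
  L = 108
  M = 85 + 3·29 − 5·108 = -368
  U = 113 − 5·29 + 6·108 + 6·(-368) = -1592
Comparing — Policy A: U=-2086, Policy B: U=-3392, Policy C: U=-1592. Lowest is -3392 (Policy B).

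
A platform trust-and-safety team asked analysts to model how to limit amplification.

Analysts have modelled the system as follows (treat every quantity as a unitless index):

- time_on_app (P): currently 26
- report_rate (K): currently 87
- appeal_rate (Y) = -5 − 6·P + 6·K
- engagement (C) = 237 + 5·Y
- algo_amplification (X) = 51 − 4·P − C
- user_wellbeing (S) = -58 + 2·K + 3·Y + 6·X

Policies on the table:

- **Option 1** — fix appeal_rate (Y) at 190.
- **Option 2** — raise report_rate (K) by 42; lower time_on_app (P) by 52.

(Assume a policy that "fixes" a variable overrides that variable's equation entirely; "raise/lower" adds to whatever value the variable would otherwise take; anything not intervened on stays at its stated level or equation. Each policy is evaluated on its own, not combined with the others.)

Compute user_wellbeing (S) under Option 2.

Option 2 (K + 42, P − 52):
  P = 26 − 52 = -26
  K = 87 + 42 = 129
  Y = -5 − 6·(-26) + 6·129 = 925
  C = 237 + 5·925 = 4862
  X = 51 − 4·(-26) − 4862 = -4707
  S = -58 + 2·129 + 3·925 + 6·(-4707) = -25267

-25267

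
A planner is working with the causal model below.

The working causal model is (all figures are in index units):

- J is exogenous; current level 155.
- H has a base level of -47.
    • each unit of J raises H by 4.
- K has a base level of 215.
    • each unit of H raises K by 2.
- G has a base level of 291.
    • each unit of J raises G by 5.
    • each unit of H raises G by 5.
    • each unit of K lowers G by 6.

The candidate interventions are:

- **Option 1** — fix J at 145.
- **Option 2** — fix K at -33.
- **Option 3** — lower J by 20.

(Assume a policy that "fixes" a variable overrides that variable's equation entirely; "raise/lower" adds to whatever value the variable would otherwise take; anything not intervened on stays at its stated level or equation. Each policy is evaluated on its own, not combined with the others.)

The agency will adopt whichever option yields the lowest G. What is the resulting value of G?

Option 1 (J := 145):
  J = 145
  H = -47 + 4·145 = 533
  K = 215 + 2·533 = 1281
  G = 291 + 5·145 + 5·533 − 6·1281 = -4005
Option 2 (K := -33):
  J = 155
  H = -47 + 4·155 = 573
  K = -33
  G = 291 + 5·155 + 5·573 − 6·(-33) = 4129
Option 3 (J − 20):
  J = 155 − 20 = 135
  H = -47 + 4·135 = 493
  K = 215 + 2·493 = 1201
  G = 291 + 5·135 + 5·493 − 6·1201 = -3775
Comparing — Option 1: G=-4005, Option 2: G=4129, Option 3: G=-3775. Lowest is -4005 (Option 1).

-4005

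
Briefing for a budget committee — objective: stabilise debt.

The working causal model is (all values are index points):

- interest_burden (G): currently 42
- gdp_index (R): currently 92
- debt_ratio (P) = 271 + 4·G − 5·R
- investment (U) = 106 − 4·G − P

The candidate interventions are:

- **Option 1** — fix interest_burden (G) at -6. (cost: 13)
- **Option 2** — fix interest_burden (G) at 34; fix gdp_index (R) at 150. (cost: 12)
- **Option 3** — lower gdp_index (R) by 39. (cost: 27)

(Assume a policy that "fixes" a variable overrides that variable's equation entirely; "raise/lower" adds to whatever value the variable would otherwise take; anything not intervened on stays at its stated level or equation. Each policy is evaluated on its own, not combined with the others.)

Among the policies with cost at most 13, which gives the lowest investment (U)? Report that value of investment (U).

313

Option 1 (G := -6):
  G = -6
  R = 92
  P = 271 + 4·(-6) − 5·92 = -213
  U = 106 − 4·(-6) − (-213) = 343
Option 2 (G := 34, R := 150):
  G = 34
  R = 150
  P = 271 + 4·34 − 5·150 = -343
  U = 106 − 4·34 − (-343) = 313
Comparing — Option 1: U=343, Option 2: U=313. Lowest is 313 (Option 2).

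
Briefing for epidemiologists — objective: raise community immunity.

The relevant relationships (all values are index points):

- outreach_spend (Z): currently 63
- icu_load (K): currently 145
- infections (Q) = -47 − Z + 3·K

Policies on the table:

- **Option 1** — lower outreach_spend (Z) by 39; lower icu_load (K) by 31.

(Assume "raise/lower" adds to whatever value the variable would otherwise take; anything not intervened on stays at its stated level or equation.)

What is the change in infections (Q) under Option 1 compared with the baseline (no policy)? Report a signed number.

-54

Baseline:
  Z = 63
  K = 145
  Q = -47 − 63 + 3·145 = 325
Option 1 (Z − 39, K − 31):
  Z = 63 − 39 = 24
  K = 145 − 31 = 114
  Q = -47 − 24 + 3·114 = 271
Change in Q: 271 − 325 = -54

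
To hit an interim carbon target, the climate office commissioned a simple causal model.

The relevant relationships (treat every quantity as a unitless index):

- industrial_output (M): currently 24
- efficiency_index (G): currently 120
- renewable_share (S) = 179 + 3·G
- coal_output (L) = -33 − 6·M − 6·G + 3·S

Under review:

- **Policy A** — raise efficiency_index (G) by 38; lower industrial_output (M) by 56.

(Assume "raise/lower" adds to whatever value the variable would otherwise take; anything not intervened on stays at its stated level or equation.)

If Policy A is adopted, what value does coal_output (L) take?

1170

Policy A (G + 38, M − 56):
  M = 24 − 56 = -32
  G = 120 + 38 = 158
  S = 179 + 3·158 = 653
  L = -33 − 6·(-32) − 6·158 + 3·653 = 1170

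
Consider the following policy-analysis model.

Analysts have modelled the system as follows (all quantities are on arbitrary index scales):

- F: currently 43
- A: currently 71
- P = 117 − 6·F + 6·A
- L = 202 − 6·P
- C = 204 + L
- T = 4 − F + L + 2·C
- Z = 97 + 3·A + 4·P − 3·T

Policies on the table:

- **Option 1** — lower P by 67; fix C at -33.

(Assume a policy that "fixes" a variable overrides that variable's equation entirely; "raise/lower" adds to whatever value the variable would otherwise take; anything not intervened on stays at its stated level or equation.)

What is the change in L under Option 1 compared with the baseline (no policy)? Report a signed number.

402

Baseline:
  F = 43
  A = 71
  P = 117 − 6·43 + 6·71 = 285
  L = 202 − 6·285 = -1508
Option 1 (P − 67, C := -33):
  F = 43
  A = 71
  P = 117 − 6·43 + 6·71 (−67 from intervention) = 218
  L = 202 − 6·218 = -1106
Change in L: -1106 − (-1508) = 402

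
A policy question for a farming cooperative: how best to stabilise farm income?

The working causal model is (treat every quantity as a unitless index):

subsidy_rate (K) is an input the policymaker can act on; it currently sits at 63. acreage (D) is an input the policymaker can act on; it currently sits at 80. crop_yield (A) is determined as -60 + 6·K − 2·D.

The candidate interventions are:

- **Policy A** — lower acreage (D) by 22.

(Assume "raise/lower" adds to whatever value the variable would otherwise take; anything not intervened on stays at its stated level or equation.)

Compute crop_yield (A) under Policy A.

202

Policy A (D − 22):
  K = 63
  D = 80 − 22 = 58
  A = -60 + 6·63 − 2·58 = 202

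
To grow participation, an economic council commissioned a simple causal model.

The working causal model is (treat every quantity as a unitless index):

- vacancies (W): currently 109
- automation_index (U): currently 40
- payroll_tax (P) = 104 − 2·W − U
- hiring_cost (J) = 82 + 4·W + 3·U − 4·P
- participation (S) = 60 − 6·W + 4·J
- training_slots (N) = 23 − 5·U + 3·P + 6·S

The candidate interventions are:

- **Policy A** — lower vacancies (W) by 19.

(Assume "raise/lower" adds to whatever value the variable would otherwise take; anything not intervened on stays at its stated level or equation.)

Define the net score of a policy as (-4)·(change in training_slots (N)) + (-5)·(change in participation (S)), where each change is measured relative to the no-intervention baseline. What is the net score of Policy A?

Baseline:
  W = 109
  U = 40
  P = 104 − 2·109 − 40 = -154
  J = 82 + 4·109 + 3·40 − 4·(-154) = 1254
  S = 60 − 6·109 + 4·1254 = 4422
  N = 23 − 5·40 + 3·(-154) + 6·4422 = 25893
Policy A (W − 19):
  W = 109 − 19 = 90
  U = 40
  P = 104 − 2·90 − 40 = -116
  J = 82 + 4·90 + 3·40 − 4·(-116) = 1026
  S = 60 − 6·90 + 4·1026 = 3624
  N = 23 − 5·40 + 3·(-116) + 6·3624 = 21219
ΔN = 21219 − 25893 = -4674; ΔS = 3624 − 4422 = -798
Score = (-4)·(-4674) + (-5)·(-798) = 22686

22686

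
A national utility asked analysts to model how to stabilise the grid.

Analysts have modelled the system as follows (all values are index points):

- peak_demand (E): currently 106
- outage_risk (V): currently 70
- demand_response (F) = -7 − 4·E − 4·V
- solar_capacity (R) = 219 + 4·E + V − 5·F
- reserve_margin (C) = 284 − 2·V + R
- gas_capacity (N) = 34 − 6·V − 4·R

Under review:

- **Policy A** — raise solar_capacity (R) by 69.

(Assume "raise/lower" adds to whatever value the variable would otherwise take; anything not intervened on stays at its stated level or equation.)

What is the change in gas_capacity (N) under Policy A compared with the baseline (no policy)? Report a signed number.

-276

Baseline:
  E = 106
  V = 70
  F = -7 − 4·106 − 4·70 = -711
  R = 219 + 4·106 + 70 − 5·(-711) = 4268
  N = 34 − 6·70 − 4·4268 = -17458
Policy A (R + 69):
  E = 106
  V = 70
  F = -7 − 4·106 − 4·70 = -711
  R = 219 + 4·106 + 70 − 5·(-711) (+69 from intervention) = 4337
  N = 34 − 6·70 − 4·4337 = -17734
Change in N: -17734 − (-17458) = -276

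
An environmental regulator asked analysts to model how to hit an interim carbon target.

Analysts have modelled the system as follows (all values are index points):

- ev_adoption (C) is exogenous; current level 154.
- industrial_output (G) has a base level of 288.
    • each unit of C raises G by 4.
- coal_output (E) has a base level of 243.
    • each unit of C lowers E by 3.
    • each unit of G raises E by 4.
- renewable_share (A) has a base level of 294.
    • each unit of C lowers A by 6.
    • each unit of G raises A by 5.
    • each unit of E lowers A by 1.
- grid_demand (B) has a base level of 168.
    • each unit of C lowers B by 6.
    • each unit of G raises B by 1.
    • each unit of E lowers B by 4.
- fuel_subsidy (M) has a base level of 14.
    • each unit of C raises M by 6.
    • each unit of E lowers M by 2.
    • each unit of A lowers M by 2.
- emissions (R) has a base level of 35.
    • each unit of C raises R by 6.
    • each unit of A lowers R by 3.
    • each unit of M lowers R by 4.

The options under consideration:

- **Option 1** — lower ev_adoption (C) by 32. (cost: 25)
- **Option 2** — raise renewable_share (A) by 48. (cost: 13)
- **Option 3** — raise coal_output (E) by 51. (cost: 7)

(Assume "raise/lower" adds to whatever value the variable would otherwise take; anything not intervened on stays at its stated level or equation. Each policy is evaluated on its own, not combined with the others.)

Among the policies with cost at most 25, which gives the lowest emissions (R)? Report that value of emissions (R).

Option 1 (C − 32):
  C = 154 − 32 = 122
  G = 288 + 4·122 = 776
  E = 243 − 3·122 + 4·776 = 2981
  A = 294 − 6·122 + 5·776 − 2981 = 461
  M = 14 + 6·122 − 2·2981 − 2·461 = -6138
  R = 35 + 6·122 − 3·461 − 4·(-6138) = 23936
Option 2 (A + 48):
  C = 154
  G = 288 + 4·154 = 904
  E = 243 − 3·154 + 4·904 = 3397
  A = 294 − 6·154 + 5·904 − 3397 (+48 from intervention) = 541
  M = 14 + 6·154 − 2·3397 − 2·541 = -6938
  R = 35 + 6·154 − 3·541 − 4·(-6938) = 27088
Option 3 (E + 51):
  C = 154
  G = 288 + 4·154 = 904
  E = 243 − 3·154 + 4·904 (+51 from intervention) = 3448
  A = 294 − 6·154 + 5·904 − 3448 = 442
  M = 14 + 6·154 − 2·3448 − 2·442 = -6842
  R = 35 + 6·154 − 3·442 − 4·(-6842) = 27001
Comparing — Option 1: R=23936, Option 2: R=27088, Option 3: R=27001. Lowest is 23936 (Option 1).

23936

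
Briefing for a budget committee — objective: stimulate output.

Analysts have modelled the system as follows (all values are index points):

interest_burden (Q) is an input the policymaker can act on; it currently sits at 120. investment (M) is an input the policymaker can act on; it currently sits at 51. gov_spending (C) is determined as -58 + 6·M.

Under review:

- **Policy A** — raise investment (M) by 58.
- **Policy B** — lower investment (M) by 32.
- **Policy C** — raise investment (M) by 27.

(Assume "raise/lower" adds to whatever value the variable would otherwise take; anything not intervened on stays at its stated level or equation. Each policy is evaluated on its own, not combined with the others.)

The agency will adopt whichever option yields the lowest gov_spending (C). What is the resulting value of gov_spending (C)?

Policy A (M + 58):
  M = 51 + 58 = 109
  C = -58 + 6·109 = 596
Policy B (M − 32):
  M = 51 − 32 = 19
  C = -58 + 6·19 = 56
Policy C (M + 27):
  M = 51 + 27 = 78
  C = -58 + 6·78 = 410
Comparing — Policy A: C=596, Policy B: C=56, Policy C: C=410. Lowest is 56 (Policy B).

56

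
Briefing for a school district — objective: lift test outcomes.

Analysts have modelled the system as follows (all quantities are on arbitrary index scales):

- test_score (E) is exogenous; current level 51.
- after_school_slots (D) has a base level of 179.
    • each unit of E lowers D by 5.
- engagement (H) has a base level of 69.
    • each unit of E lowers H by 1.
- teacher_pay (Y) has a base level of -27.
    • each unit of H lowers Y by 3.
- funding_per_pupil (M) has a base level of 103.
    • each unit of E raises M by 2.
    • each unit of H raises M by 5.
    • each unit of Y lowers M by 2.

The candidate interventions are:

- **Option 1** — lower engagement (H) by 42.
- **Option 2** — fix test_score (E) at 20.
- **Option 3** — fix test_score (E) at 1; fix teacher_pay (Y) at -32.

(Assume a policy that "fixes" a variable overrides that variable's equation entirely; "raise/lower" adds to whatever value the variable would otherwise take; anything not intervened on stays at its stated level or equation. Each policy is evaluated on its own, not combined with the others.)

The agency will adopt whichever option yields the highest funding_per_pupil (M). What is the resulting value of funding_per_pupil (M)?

Option 1 (H − 42):
  E = 51
  H = 69 − 51 (−42 from intervention) = -24
  Y = -27 − 3·(-24) = 45
  M = 103 + 2·51 + 5·(-24) − 2·45 = -5
Option 2 (E := 20):
  E = 20
  H = 69 − 20 = 49
  Y = -27 − 3·49 = -174
  M = 103 + 2·20 + 5·49 − 2·(-174) = 736
Option 3 (E := 1, Y := -32):
  E = 1
  H = 69 − 1 = 68
  Y = -32
  M = 103 + 2·1 + 5·68 − 2·(-32) = 509
Comparing — Option 1: M=-5, Option 2: M=736, Option 3: M=509. Highest is 736 (Option 2).

736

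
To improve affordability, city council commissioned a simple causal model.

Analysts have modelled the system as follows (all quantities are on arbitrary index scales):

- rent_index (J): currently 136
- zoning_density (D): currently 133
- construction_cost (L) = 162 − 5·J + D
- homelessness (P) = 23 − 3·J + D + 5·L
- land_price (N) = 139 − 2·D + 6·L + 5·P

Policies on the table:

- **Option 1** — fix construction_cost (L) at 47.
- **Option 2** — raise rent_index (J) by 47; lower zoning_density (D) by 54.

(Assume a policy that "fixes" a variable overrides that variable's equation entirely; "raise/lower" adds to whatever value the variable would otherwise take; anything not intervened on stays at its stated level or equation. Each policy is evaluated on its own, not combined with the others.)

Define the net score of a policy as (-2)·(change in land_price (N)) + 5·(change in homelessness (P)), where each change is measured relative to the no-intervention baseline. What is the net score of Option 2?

11452

Baseline:
  J = 136
  D = 133
  L = 162 − 5·136 + 133 = -385
  P = 23 − 3·136 + 133 + 5·(-385) = -2177
  N = 139 − 2·133 + 6·(-385) + 5·(-2177) = -13322
Option 2 (J + 47, D − 54):
  J = 136 + 47 = 183
  D = 133 − 54 = 79
  L = 162 − 5·183 + 79 = -674
  P = 23 − 3·183 + 79 + 5·(-674) = -3817
  N = 139 − 2·79 + 6·(-674) + 5·(-3817) = -23148
ΔN = -23148 − (-13322) = -9826; ΔP = -3817 − (-2177) = -1640
Score = (-2)·(-9826) + 5·(-1640) = 11452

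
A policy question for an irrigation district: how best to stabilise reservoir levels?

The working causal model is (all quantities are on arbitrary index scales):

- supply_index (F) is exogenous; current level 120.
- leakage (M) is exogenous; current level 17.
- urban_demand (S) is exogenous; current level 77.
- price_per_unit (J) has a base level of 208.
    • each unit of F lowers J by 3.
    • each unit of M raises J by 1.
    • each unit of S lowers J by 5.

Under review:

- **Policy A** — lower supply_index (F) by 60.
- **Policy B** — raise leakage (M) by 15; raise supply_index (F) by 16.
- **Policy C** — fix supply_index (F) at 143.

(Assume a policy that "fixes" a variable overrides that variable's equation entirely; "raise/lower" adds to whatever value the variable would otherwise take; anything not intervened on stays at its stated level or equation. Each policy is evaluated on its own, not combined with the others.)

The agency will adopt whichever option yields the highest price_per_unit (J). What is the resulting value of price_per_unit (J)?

Policy A (F − 60):
  F = 120 − 60 = 60
  M = 17
  S = 77
  J = 208 − 3·60 + 17 − 5·77 = -340
Policy B (M + 15, F + 16):
  F = 120 + 16 = 136
  M = 17 + 15 = 32
  S = 77
  J = 208 − 3·136 + 32 − 5·77 = -553
Policy C (F := 143):
  F = 143
  M = 17
  S = 77
  J = 208 − 3·143 + 17 − 5·77 = -589
Comparing — Policy A: J=-340, Policy B: J=-553, Policy C: J=-589. Highest is -340 (Policy A).

-340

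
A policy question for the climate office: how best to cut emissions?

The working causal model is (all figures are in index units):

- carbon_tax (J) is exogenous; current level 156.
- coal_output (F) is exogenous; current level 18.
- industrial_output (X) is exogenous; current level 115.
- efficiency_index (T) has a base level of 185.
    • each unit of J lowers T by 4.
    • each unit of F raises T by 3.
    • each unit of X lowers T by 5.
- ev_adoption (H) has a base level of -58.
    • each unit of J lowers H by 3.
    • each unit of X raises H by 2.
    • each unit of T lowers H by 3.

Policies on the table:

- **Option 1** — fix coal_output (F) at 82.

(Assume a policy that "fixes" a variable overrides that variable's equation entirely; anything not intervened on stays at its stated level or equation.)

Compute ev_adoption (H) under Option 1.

2008

Option 1 (F := 82):
  J = 156
  F = 82
  X = 115
  T = 185 − 4·156 + 3·82 − 5·115 = -768
  H = -58 − 3·156 + 2·115 − 3·(-768) = 2008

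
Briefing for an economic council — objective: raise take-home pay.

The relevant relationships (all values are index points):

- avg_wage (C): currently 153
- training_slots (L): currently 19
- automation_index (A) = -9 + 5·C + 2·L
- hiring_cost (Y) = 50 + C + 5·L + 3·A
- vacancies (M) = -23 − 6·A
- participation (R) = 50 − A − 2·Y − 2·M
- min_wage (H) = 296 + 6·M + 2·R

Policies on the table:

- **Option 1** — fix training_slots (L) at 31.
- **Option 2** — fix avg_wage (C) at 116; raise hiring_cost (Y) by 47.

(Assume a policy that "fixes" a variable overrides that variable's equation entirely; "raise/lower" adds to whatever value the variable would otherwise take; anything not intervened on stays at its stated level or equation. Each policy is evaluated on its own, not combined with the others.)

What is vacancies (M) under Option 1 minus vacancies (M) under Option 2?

-1254

Option 1 (L := 31):
  C = 153
  L = 31
  A = -9 + 5·153 + 2·31 = 818
  M = -23 − 6·818 = -4931
Option 2 (C := 116, Y + 47):
  C = 116
  L = 19
  A = -9 + 5·116 + 2·19 = 609
  M = -23 − 6·609 = -3677
M: -4931 − (-3677) = -1254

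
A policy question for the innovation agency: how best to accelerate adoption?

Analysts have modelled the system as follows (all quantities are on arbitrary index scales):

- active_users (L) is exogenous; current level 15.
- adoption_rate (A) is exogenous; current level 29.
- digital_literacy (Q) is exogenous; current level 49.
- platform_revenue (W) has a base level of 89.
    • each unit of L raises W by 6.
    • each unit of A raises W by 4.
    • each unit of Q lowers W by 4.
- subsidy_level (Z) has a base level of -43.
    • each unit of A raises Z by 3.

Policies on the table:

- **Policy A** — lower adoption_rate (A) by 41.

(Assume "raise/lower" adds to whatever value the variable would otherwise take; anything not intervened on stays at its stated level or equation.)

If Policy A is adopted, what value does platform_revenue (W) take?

-65

Policy A (A − 41):
  L = 15
  A = 29 − 41 = -12
  Q = 49
  W = 89 + 6·15 + 4·(-12) − 4·49 = -65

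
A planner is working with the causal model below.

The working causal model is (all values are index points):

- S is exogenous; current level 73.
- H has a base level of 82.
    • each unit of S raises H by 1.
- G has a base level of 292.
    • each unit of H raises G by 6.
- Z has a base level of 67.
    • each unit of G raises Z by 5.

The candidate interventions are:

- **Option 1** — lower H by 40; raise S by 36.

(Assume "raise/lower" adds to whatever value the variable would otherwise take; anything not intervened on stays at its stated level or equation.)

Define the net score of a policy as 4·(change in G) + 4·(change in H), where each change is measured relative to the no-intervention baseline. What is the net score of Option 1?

Baseline:
  S = 73
  H = 82 + 73 = 155
  G = 292 + 6·155 = 1222
Option 1 (H − 40, S + 36):
  S = 73 + 36 = 109
  H = 82 + 109 (−40 from intervention) = 151
  G = 292 + 6·151 = 1198
ΔG = 1198 − 1222 = -24; ΔH = 151 − 155 = -4
Score = 4·(-24) + 4·(-4) = -112

-112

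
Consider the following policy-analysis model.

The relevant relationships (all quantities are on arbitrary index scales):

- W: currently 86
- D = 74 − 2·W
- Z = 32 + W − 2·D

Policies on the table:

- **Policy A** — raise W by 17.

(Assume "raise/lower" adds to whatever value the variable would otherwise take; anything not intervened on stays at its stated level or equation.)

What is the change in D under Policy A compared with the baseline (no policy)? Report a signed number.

Baseline:
  W = 86
  D = 74 − 2·86 = -98
Policy A (W + 17):
  W = 86 + 17 = 103
  D = 74 − 2·103 = -132
Change in D: -132 − (-98) = -34

-34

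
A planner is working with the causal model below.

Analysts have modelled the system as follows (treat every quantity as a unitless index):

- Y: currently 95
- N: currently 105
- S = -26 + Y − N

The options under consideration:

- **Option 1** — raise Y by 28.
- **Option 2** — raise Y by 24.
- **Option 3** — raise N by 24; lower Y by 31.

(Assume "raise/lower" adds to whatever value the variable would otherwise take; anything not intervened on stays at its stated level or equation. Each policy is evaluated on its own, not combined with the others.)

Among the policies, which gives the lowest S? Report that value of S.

Option 1 (Y + 28):
  Y = 95 + 28 = 123
  N = 105
  S = -26 + 123 − 105 = -8
Option 2 (Y + 24):
  Y = 95 + 24 = 119
  N = 105
  S = -26 + 119 − 105 = -12
Option 3 (N + 24, Y − 31):
  Y = 95 − 31 = 64
  N = 105 + 24 = 129
  S = -26 + 64 − 129 = -91
Comparing — Option 1: S=-8, Option 2: S=-12, Option 3: S=-91. Lowest is -91 (Option 3).

-91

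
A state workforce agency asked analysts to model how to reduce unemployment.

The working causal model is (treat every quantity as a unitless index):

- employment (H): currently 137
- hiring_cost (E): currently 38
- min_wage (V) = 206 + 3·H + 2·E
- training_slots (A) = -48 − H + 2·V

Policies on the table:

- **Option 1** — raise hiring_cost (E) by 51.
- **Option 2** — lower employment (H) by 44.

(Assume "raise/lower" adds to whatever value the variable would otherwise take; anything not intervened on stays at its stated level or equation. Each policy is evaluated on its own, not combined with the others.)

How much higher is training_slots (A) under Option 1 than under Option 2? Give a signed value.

424

Option 1 (E + 51):
  H = 137
  E = 38 + 51 = 89
  V = 206 + 3·137 + 2·89 = 795
  A = -48 − 137 + 2·795 = 1405
Option 2 (H − 44):
  H = 137 − 44 = 93
  E = 38
  V = 206 + 3·93 + 2·38 = 561
  A = -48 − 93 + 2·561 = 981
A: 1405 − 981 = 424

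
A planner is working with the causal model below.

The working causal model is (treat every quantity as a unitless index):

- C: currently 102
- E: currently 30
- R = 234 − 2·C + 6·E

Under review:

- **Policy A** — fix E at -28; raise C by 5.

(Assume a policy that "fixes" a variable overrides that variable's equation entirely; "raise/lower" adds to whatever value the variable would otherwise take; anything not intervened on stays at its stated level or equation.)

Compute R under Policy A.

Policy A (E := -28, C + 5):
  C = 102 + 5 = 107
  E = -28
  R = 234 − 2·107 + 6·(-28) = -148

-148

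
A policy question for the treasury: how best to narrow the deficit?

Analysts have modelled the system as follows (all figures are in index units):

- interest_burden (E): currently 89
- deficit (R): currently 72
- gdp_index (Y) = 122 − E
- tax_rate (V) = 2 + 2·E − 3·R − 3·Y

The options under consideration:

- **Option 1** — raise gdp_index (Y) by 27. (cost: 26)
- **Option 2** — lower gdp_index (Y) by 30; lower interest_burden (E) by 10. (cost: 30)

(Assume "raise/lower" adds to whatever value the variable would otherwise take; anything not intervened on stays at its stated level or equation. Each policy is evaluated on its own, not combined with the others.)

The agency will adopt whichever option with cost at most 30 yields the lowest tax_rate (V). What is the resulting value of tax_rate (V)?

Option 1 (Y + 27):
  E = 89
  R = 72
  Y = 122 − 89 (+27 from intervention) = 60
  V = 2 + 2·89 − 3·72 − 3·60 = -216
Option 2 (Y − 30, E − 10):
  E = 89 − 10 = 79
  R = 72
  Y = 122 − 79 (−30 from intervention) = 13
  V = 2 + 2·79 − 3·72 − 3·13 = -95
Comparing — Option 1: V=-216, Option 2: V=-95. Lowest is -216 (Option 1).

-216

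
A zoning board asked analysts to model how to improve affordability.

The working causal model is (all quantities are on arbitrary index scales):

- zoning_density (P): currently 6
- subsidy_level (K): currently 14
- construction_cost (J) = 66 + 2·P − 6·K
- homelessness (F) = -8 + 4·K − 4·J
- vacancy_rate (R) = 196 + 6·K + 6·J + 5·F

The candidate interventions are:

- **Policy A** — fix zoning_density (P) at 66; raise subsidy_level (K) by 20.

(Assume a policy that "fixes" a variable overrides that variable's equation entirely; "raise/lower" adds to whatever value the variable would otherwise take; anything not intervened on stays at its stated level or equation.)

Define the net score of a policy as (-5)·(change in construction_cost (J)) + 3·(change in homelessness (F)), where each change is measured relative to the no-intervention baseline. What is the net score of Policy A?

Baseline:
  P = 6
  K = 14
  J = 66 + 2·6 − 6·14 = -6
  F = -8 + 4·14 − 4·(-6) = 72
Policy A (P := 66, K + 20):
  P = 66
  K = 14 + 20 = 34
  J = 66 + 2·66 − 6·34 = -6
  F = -8 + 4·34 − 4·(-6) = 152
ΔJ = -6 − (-6) = 0; ΔF = 152 − 72 = 80
Score = (-5)·0 + 3·80 = 240

240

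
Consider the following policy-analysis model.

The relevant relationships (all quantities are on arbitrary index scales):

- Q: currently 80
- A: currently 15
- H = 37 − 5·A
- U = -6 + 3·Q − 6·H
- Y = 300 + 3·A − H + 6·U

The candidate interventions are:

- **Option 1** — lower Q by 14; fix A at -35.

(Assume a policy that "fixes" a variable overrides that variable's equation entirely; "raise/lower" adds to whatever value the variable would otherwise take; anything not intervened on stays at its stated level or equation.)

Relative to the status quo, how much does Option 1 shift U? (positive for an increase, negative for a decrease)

-1542

Baseline:
  Q = 80
  A = 15
  H = 37 − 5·15 = -38
  U = -6 + 3·80 − 6·(-38) = 462
Option 1 (Q − 14, A := -35):
  Q = 80 − 14 = 66
  A = -35
  H = 37 − 5·(-35) = 212
  U = -6 + 3·66 − 6·212 = -1080
Change in U: -1080 − 462 = -1542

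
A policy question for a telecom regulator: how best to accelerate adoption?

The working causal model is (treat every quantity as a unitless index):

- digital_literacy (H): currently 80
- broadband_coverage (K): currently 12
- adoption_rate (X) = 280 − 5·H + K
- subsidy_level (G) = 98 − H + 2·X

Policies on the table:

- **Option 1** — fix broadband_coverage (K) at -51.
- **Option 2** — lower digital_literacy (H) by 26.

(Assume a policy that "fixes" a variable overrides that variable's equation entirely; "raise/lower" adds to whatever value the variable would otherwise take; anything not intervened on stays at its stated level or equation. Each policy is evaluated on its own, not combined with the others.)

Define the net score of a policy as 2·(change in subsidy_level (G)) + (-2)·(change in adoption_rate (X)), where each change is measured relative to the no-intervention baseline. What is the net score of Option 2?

312

Baseline:
  H = 80
  K = 12
  X = 280 − 5·80 + 12 = -108
  G = 98 − 80 + 2·(-108) = -198
Option 2 (H − 26):
  H = 80 − 26 = 54
  K = 12
  X = 280 − 5·54 + 12 = 22
  G = 98 − 54 + 2·22 = 88
ΔG = 88 − (-198) = 286; ΔX = 22 − (-108) = 130
Score = 2·286 + (-2)·130 = 312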